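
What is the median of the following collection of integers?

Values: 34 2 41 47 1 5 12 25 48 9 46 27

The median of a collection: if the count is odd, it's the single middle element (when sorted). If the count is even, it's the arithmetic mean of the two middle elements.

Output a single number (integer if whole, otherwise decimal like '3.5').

Step 1: insert 34 -> lo=[34] (size 1, max 34) hi=[] (size 0) -> median=34
Step 2: insert 2 -> lo=[2] (size 1, max 2) hi=[34] (size 1, min 34) -> median=18
Step 3: insert 41 -> lo=[2, 34] (size 2, max 34) hi=[41] (size 1, min 41) -> median=34
Step 4: insert 47 -> lo=[2, 34] (size 2, max 34) hi=[41, 47] (size 2, min 41) -> median=37.5
Step 5: insert 1 -> lo=[1, 2, 34] (size 3, max 34) hi=[41, 47] (size 2, min 41) -> median=34
Step 6: insert 5 -> lo=[1, 2, 5] (size 3, max 5) hi=[34, 41, 47] (size 3, min 34) -> median=19.5
Step 7: insert 12 -> lo=[1, 2, 5, 12] (size 4, max 12) hi=[34, 41, 47] (size 3, min 34) -> median=12
Step 8: insert 25 -> lo=[1, 2, 5, 12] (size 4, max 12) hi=[25, 34, 41, 47] (size 4, min 25) -> median=18.5
Step 9: insert 48 -> lo=[1, 2, 5, 12, 25] (size 5, max 25) hi=[34, 41, 47, 48] (size 4, min 34) -> median=25
Step 10: insert 9 -> lo=[1, 2, 5, 9, 12] (size 5, max 12) hi=[25, 34, 41, 47, 48] (size 5, min 25) -> median=18.5
Step 11: insert 46 -> lo=[1, 2, 5, 9, 12, 25] (size 6, max 25) hi=[34, 41, 46, 47, 48] (size 5, min 34) -> median=25
Step 12: insert 27 -> lo=[1, 2, 5, 9, 12, 25] (size 6, max 25) hi=[27, 34, 41, 46, 47, 48] (size 6, min 27) -> median=26

Answer: 26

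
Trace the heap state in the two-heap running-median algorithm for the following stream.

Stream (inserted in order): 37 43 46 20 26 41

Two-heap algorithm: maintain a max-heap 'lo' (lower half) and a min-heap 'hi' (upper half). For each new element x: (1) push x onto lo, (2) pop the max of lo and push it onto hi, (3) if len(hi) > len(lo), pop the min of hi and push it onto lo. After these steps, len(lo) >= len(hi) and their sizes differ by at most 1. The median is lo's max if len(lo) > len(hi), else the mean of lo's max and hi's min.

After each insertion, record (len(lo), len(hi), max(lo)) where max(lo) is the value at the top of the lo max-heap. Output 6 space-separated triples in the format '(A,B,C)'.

Step 1: insert 37 -> lo=[37] hi=[] -> (len(lo)=1, len(hi)=0, max(lo)=37)
Step 2: insert 43 -> lo=[37] hi=[43] -> (len(lo)=1, len(hi)=1, max(lo)=37)
Step 3: insert 46 -> lo=[37, 43] hi=[46] -> (len(lo)=2, len(hi)=1, max(lo)=43)
Step 4: insert 20 -> lo=[20, 37] hi=[43, 46] -> (len(lo)=2, len(hi)=2, max(lo)=37)
Step 5: insert 26 -> lo=[20, 26, 37] hi=[43, 46] -> (len(lo)=3, len(hi)=2, max(lo)=37)
Step 6: insert 41 -> lo=[20, 26, 37] hi=[41, 43, 46] -> (len(lo)=3, len(hi)=3, max(lo)=37)

Answer: (1,0,37) (1,1,37) (2,1,43) (2,2,37) (3,2,37) (3,3,37)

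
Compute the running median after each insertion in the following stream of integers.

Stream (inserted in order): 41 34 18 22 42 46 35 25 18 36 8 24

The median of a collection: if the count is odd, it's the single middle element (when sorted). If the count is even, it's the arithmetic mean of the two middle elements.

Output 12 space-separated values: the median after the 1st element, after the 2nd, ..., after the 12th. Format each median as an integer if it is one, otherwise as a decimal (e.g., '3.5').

Answer: 41 37.5 34 28 34 37.5 35 34.5 34 34.5 34 29.5

Derivation:
Step 1: insert 41 -> lo=[41] (size 1, max 41) hi=[] (size 0) -> median=41
Step 2: insert 34 -> lo=[34] (size 1, max 34) hi=[41] (size 1, min 41) -> median=37.5
Step 3: insert 18 -> lo=[18, 34] (size 2, max 34) hi=[41] (size 1, min 41) -> median=34
Step 4: insert 22 -> lo=[18, 22] (size 2, max 22) hi=[34, 41] (size 2, min 34) -> median=28
Step 5: insert 42 -> lo=[18, 22, 34] (size 3, max 34) hi=[41, 42] (size 2, min 41) -> median=34
Step 6: insert 46 -> lo=[18, 22, 34] (size 3, max 34) hi=[41, 42, 46] (size 3, min 41) -> median=37.5
Step 7: insert 35 -> lo=[18, 22, 34, 35] (size 4, max 35) hi=[41, 42, 46] (size 3, min 41) -> median=35
Step 8: insert 25 -> lo=[18, 22, 25, 34] (size 4, max 34) hi=[35, 41, 42, 46] (size 4, min 35) -> median=34.5
Step 9: insert 18 -> lo=[18, 18, 22, 25, 34] (size 5, max 34) hi=[35, 41, 42, 46] (size 4, min 35) -> median=34
Step 10: insert 36 -> lo=[18, 18, 22, 25, 34] (size 5, max 34) hi=[35, 36, 41, 42, 46] (size 5, min 35) -> median=34.5
Step 11: insert 8 -> lo=[8, 18, 18, 22, 25, 34] (size 6, max 34) hi=[35, 36, 41, 42, 46] (size 5, min 35) -> median=34
Step 12: insert 24 -> lo=[8, 18, 18, 22, 24, 25] (size 6, max 25) hi=[34, 35, 36, 41, 42, 46] (size 6, min 34) -> median=29.5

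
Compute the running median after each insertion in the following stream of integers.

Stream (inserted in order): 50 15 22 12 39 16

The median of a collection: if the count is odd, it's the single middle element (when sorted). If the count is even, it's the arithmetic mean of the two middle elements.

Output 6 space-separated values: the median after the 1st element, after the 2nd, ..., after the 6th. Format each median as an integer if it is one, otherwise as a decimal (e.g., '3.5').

Step 1: insert 50 -> lo=[50] (size 1, max 50) hi=[] (size 0) -> median=50
Step 2: insert 15 -> lo=[15] (size 1, max 15) hi=[50] (size 1, min 50) -> median=32.5
Step 3: insert 22 -> lo=[15, 22] (size 2, max 22) hi=[50] (size 1, min 50) -> median=22
Step 4: insert 12 -> lo=[12, 15] (size 2, max 15) hi=[22, 50] (size 2, min 22) -> median=18.5
Step 5: insert 39 -> lo=[12, 15, 22] (size 3, max 22) hi=[39, 50] (size 2, min 39) -> median=22
Step 6: insert 16 -> lo=[12, 15, 16] (size 3, max 16) hi=[22, 39, 50] (size 3, min 22) -> median=19

Answer: 50 32.5 22 18.5 22 19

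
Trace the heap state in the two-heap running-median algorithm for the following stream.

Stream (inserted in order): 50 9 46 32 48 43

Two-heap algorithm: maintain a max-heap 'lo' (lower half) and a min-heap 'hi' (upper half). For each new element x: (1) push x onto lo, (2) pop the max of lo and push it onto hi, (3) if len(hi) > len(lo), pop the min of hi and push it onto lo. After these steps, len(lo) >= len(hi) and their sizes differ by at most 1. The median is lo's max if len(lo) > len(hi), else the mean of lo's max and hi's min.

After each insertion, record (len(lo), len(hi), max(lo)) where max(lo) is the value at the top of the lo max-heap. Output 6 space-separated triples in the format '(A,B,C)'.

Step 1: insert 50 -> lo=[50] hi=[] -> (len(lo)=1, len(hi)=0, max(lo)=50)
Step 2: insert 9 -> lo=[9] hi=[50] -> (len(lo)=1, len(hi)=1, max(lo)=9)
Step 3: insert 46 -> lo=[9, 46] hi=[50] -> (len(lo)=2, len(hi)=1, max(lo)=46)
Step 4: insert 32 -> lo=[9, 32] hi=[46, 50] -> (len(lo)=2, len(hi)=2, max(lo)=32)
Step 5: insert 48 -> lo=[9, 32, 46] hi=[48, 50] -> (len(lo)=3, len(hi)=2, max(lo)=46)
Step 6: insert 43 -> lo=[9, 32, 43] hi=[46, 48, 50] -> (len(lo)=3, len(hi)=3, max(lo)=43)

Answer: (1,0,50) (1,1,9) (2,1,46) (2,2,32) (3,2,46) (3,3,43)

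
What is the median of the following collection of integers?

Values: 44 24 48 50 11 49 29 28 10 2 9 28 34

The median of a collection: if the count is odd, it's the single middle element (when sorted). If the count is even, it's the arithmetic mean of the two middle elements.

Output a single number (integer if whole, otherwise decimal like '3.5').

Answer: 28

Derivation:
Step 1: insert 44 -> lo=[44] (size 1, max 44) hi=[] (size 0) -> median=44
Step 2: insert 24 -> lo=[24] (size 1, max 24) hi=[44] (size 1, min 44) -> median=34
Step 3: insert 48 -> lo=[24, 44] (size 2, max 44) hi=[48] (size 1, min 48) -> median=44
Step 4: insert 50 -> lo=[24, 44] (size 2, max 44) hi=[48, 50] (size 2, min 48) -> median=46
Step 5: insert 11 -> lo=[11, 24, 44] (size 3, max 44) hi=[48, 50] (size 2, min 48) -> median=44
Step 6: insert 49 -> lo=[11, 24, 44] (size 3, max 44) hi=[48, 49, 50] (size 3, min 48) -> median=46
Step 7: insert 29 -> lo=[11, 24, 29, 44] (size 4, max 44) hi=[48, 49, 50] (size 3, min 48) -> median=44
Step 8: insert 28 -> lo=[11, 24, 28, 29] (size 4, max 29) hi=[44, 48, 49, 50] (size 4, min 44) -> median=36.5
Step 9: insert 10 -> lo=[10, 11, 24, 28, 29] (size 5, max 29) hi=[44, 48, 49, 50] (size 4, min 44) -> median=29
Step 10: insert 2 -> lo=[2, 10, 11, 24, 28] (size 5, max 28) hi=[29, 44, 48, 49, 50] (size 5, min 29) -> median=28.5
Step 11: insert 9 -> lo=[2, 9, 10, 11, 24, 28] (size 6, max 28) hi=[29, 44, 48, 49, 50] (size 5, min 29) -> median=28
Step 12: insert 28 -> lo=[2, 9, 10, 11, 24, 28] (size 6, max 28) hi=[28, 29, 44, 48, 49, 50] (size 6, min 28) -> median=28
Step 13: insert 34 -> lo=[2, 9, 10, 11, 24, 28, 28] (size 7, max 28) hi=[29, 34, 44, 48, 49, 50] (size 6, min 29) -> median=28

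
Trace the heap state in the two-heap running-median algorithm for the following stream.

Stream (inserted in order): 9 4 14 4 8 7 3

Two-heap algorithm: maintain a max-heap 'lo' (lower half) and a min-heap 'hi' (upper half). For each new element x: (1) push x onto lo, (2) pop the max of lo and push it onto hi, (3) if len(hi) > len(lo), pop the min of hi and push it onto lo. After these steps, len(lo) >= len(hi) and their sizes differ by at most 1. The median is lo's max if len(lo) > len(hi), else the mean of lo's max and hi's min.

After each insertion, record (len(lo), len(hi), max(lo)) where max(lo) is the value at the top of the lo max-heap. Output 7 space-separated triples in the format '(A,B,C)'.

Step 1: insert 9 -> lo=[9] hi=[] -> (len(lo)=1, len(hi)=0, max(lo)=9)
Step 2: insert 4 -> lo=[4] hi=[9] -> (len(lo)=1, len(hi)=1, max(lo)=4)
Step 3: insert 14 -> lo=[4, 9] hi=[14] -> (len(lo)=2, len(hi)=1, max(lo)=9)
Step 4: insert 4 -> lo=[4, 4] hi=[9, 14] -> (len(lo)=2, len(hi)=2, max(lo)=4)
Step 5: insert 8 -> lo=[4, 4, 8] hi=[9, 14] -> (len(lo)=3, len(hi)=2, max(lo)=8)
Step 6: insert 7 -> lo=[4, 4, 7] hi=[8, 9, 14] -> (len(lo)=3, len(hi)=3, max(lo)=7)
Step 7: insert 3 -> lo=[3, 4, 4, 7] hi=[8, 9, 14] -> (len(lo)=4, len(hi)=3, max(lo)=7)

Answer: (1,0,9) (1,1,4) (2,1,9) (2,2,4) (3,2,8) (3,3,7) (4,3,7)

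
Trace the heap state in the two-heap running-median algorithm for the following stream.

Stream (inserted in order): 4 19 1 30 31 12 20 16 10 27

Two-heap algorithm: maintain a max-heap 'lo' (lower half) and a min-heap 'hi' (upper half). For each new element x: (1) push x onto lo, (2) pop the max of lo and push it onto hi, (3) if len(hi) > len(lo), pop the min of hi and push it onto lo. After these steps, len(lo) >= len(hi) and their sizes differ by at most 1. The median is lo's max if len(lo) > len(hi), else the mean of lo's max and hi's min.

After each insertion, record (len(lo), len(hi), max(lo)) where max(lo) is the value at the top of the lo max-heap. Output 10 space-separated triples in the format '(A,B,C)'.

Answer: (1,0,4) (1,1,4) (2,1,4) (2,2,4) (3,2,19) (3,3,12) (4,3,19) (4,4,16) (5,4,16) (5,5,16)

Derivation:
Step 1: insert 4 -> lo=[4] hi=[] -> (len(lo)=1, len(hi)=0, max(lo)=4)
Step 2: insert 19 -> lo=[4] hi=[19] -> (len(lo)=1, len(hi)=1, max(lo)=4)
Step 3: insert 1 -> lo=[1, 4] hi=[19] -> (len(lo)=2, len(hi)=1, max(lo)=4)
Step 4: insert 30 -> lo=[1, 4] hi=[19, 30] -> (len(lo)=2, len(hi)=2, max(lo)=4)
Step 5: insert 31 -> lo=[1, 4, 19] hi=[30, 31] -> (len(lo)=3, len(hi)=2, max(lo)=19)
Step 6: insert 12 -> lo=[1, 4, 12] hi=[19, 30, 31] -> (len(lo)=3, len(hi)=3, max(lo)=12)
Step 7: insert 20 -> lo=[1, 4, 12, 19] hi=[20, 30, 31] -> (len(lo)=4, len(hi)=3, max(lo)=19)
Step 8: insert 16 -> lo=[1, 4, 12, 16] hi=[19, 20, 30, 31] -> (len(lo)=4, len(hi)=4, max(lo)=16)
Step 9: insert 10 -> lo=[1, 4, 10, 12, 16] hi=[19, 20, 30, 31] -> (len(lo)=5, len(hi)=4, max(lo)=16)
Step 10: insert 27 -> lo=[1, 4, 10, 12, 16] hi=[19, 20, 27, 30, 31] -> (len(lo)=5, len(hi)=5, max(lo)=16)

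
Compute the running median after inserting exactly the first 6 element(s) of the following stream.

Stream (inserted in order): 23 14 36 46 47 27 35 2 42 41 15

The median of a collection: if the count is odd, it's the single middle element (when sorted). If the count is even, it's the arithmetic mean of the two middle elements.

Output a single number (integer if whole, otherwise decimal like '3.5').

Step 1: insert 23 -> lo=[23] (size 1, max 23) hi=[] (size 0) -> median=23
Step 2: insert 14 -> lo=[14] (size 1, max 14) hi=[23] (size 1, min 23) -> median=18.5
Step 3: insert 36 -> lo=[14, 23] (size 2, max 23) hi=[36] (size 1, min 36) -> median=23
Step 4: insert 46 -> lo=[14, 23] (size 2, max 23) hi=[36, 46] (size 2, min 36) -> median=29.5
Step 5: insert 47 -> lo=[14, 23, 36] (size 3, max 36) hi=[46, 47] (size 2, min 46) -> median=36
Step 6: insert 27 -> lo=[14, 23, 27] (size 3, max 27) hi=[36, 46, 47] (size 3, min 36) -> median=31.5

Answer: 31.5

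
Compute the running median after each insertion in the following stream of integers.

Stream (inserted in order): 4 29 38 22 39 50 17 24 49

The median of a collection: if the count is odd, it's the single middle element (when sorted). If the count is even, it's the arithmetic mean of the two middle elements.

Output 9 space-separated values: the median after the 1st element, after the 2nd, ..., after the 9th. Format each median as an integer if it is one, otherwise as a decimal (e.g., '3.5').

Step 1: insert 4 -> lo=[4] (size 1, max 4) hi=[] (size 0) -> median=4
Step 2: insert 29 -> lo=[4] (size 1, max 4) hi=[29] (size 1, min 29) -> median=16.5
Step 3: insert 38 -> lo=[4, 29] (size 2, max 29) hi=[38] (size 1, min 38) -> median=29
Step 4: insert 22 -> lo=[4, 22] (size 2, max 22) hi=[29, 38] (size 2, min 29) -> median=25.5
Step 5: insert 39 -> lo=[4, 22, 29] (size 3, max 29) hi=[38, 39] (size 2, min 38) -> median=29
Step 6: insert 50 -> lo=[4, 22, 29] (size 3, max 29) hi=[38, 39, 50] (size 3, min 38) -> median=33.5
Step 7: insert 17 -> lo=[4, 17, 22, 29] (size 4, max 29) hi=[38, 39, 50] (size 3, min 38) -> median=29
Step 8: insert 24 -> lo=[4, 17, 22, 24] (size 4, max 24) hi=[29, 38, 39, 50] (size 4, min 29) -> median=26.5
Step 9: insert 49 -> lo=[4, 17, 22, 24, 29] (size 5, max 29) hi=[38, 39, 49, 50] (size 4, min 38) -> median=29

Answer: 4 16.5 29 25.5 29 33.5 29 26.5 29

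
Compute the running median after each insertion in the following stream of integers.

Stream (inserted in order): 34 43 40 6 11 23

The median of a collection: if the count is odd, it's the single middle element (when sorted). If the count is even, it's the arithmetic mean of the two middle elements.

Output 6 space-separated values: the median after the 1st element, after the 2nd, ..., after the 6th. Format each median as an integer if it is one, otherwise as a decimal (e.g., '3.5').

Step 1: insert 34 -> lo=[34] (size 1, max 34) hi=[] (size 0) -> median=34
Step 2: insert 43 -> lo=[34] (size 1, max 34) hi=[43] (size 1, min 43) -> median=38.5
Step 3: insert 40 -> lo=[34, 40] (size 2, max 40) hi=[43] (size 1, min 43) -> median=40
Step 4: insert 6 -> lo=[6, 34] (size 2, max 34) hi=[40, 43] (size 2, min 40) -> median=37
Step 5: insert 11 -> lo=[6, 11, 34] (size 3, max 34) hi=[40, 43] (size 2, min 40) -> median=34
Step 6: insert 23 -> lo=[6, 11, 23] (size 3, max 23) hi=[34, 40, 43] (size 3, min 34) -> median=28.5

Answer: 34 38.5 40 37 34 28.5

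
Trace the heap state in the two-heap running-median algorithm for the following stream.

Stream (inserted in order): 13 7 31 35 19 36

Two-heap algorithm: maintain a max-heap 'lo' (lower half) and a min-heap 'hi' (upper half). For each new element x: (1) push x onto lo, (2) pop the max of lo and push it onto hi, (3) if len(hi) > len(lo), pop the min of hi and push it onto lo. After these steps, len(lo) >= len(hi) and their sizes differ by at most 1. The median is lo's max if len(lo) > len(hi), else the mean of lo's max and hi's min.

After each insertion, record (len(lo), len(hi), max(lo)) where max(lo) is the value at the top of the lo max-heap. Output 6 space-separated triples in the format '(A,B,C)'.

Answer: (1,0,13) (1,1,7) (2,1,13) (2,2,13) (3,2,19) (3,3,19)

Derivation:
Step 1: insert 13 -> lo=[13] hi=[] -> (len(lo)=1, len(hi)=0, max(lo)=13)
Step 2: insert 7 -> lo=[7] hi=[13] -> (len(lo)=1, len(hi)=1, max(lo)=7)
Step 3: insert 31 -> lo=[7, 13] hi=[31] -> (len(lo)=2, len(hi)=1, max(lo)=13)
Step 4: insert 35 -> lo=[7, 13] hi=[31, 35] -> (len(lo)=2, len(hi)=2, max(lo)=13)
Step 5: insert 19 -> lo=[7, 13, 19] hi=[31, 35] -> (len(lo)=3, len(hi)=2, max(lo)=19)
Step 6: insert 36 -> lo=[7, 13, 19] hi=[31, 35, 36] -> (len(lo)=3, len(hi)=3, max(lo)=19)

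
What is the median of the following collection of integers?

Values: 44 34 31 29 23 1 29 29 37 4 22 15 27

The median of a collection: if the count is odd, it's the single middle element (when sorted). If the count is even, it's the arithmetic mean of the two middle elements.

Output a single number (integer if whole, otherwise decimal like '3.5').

Step 1: insert 44 -> lo=[44] (size 1, max 44) hi=[] (size 0) -> median=44
Step 2: insert 34 -> lo=[34] (size 1, max 34) hi=[44] (size 1, min 44) -> median=39
Step 3: insert 31 -> lo=[31, 34] (size 2, max 34) hi=[44] (size 1, min 44) -> median=34
Step 4: insert 29 -> lo=[29, 31] (size 2, max 31) hi=[34, 44] (size 2, min 34) -> median=32.5
Step 5: insert 23 -> lo=[23, 29, 31] (size 3, max 31) hi=[34, 44] (size 2, min 34) -> median=31
Step 6: insert 1 -> lo=[1, 23, 29] (size 3, max 29) hi=[31, 34, 44] (size 3, min 31) -> median=30
Step 7: insert 29 -> lo=[1, 23, 29, 29] (size 4, max 29) hi=[31, 34, 44] (size 3, min 31) -> median=29
Step 8: insert 29 -> lo=[1, 23, 29, 29] (size 4, max 29) hi=[29, 31, 34, 44] (size 4, min 29) -> median=29
Step 9: insert 37 -> lo=[1, 23, 29, 29, 29] (size 5, max 29) hi=[31, 34, 37, 44] (size 4, min 31) -> median=29
Step 10: insert 4 -> lo=[1, 4, 23, 29, 29] (size 5, max 29) hi=[29, 31, 34, 37, 44] (size 5, min 29) -> median=29
Step 11: insert 22 -> lo=[1, 4, 22, 23, 29, 29] (size 6, max 29) hi=[29, 31, 34, 37, 44] (size 5, min 29) -> median=29
Step 12: insert 15 -> lo=[1, 4, 15, 22, 23, 29] (size 6, max 29) hi=[29, 29, 31, 34, 37, 44] (size 6, min 29) -> median=29
Step 13: insert 27 -> lo=[1, 4, 15, 22, 23, 27, 29] (size 7, max 29) hi=[29, 29, 31, 34, 37, 44] (size 6, min 29) -> median=29

Answer: 29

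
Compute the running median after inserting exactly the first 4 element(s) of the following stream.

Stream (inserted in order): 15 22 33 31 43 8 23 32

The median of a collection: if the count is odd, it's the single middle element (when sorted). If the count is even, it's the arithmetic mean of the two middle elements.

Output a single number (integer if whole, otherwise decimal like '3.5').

Answer: 26.5

Derivation:
Step 1: insert 15 -> lo=[15] (size 1, max 15) hi=[] (size 0) -> median=15
Step 2: insert 22 -> lo=[15] (size 1, max 15) hi=[22] (size 1, min 22) -> median=18.5
Step 3: insert 33 -> lo=[15, 22] (size 2, max 22) hi=[33] (size 1, min 33) -> median=22
Step 4: insert 31 -> lo=[15, 22] (size 2, max 22) hi=[31, 33] (size 2, min 31) -> median=26.5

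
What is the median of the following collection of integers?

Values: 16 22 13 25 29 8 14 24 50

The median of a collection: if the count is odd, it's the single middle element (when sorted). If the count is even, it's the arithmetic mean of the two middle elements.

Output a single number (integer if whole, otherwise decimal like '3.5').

Step 1: insert 16 -> lo=[16] (size 1, max 16) hi=[] (size 0) -> median=16
Step 2: insert 22 -> lo=[16] (size 1, max 16) hi=[22] (size 1, min 22) -> median=19
Step 3: insert 13 -> lo=[13, 16] (size 2, max 16) hi=[22] (size 1, min 22) -> median=16
Step 4: insert 25 -> lo=[13, 16] (size 2, max 16) hi=[22, 25] (size 2, min 22) -> median=19
Step 5: insert 29 -> lo=[13, 16, 22] (size 3, max 22) hi=[25, 29] (size 2, min 25) -> median=22
Step 6: insert 8 -> lo=[8, 13, 16] (size 3, max 16) hi=[22, 25, 29] (size 3, min 22) -> median=19
Step 7: insert 14 -> lo=[8, 13, 14, 16] (size 4, max 16) hi=[22, 25, 29] (size 3, min 22) -> median=16
Step 8: insert 24 -> lo=[8, 13, 14, 16] (size 4, max 16) hi=[22, 24, 25, 29] (size 4, min 22) -> median=19
Step 9: insert 50 -> lo=[8, 13, 14, 16, 22] (size 5, max 22) hi=[24, 25, 29, 50] (size 4, min 24) -> median=22

Answer: 22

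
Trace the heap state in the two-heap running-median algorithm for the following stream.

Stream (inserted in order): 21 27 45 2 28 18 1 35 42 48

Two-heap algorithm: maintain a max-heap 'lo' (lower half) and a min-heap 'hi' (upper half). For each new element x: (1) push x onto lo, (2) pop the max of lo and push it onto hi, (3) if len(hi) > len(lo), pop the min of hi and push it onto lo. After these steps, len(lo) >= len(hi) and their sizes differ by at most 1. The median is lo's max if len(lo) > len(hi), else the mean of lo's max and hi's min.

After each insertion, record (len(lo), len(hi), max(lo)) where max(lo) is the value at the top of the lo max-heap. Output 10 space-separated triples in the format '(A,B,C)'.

Step 1: insert 21 -> lo=[21] hi=[] -> (len(lo)=1, len(hi)=0, max(lo)=21)
Step 2: insert 27 -> lo=[21] hi=[27] -> (len(lo)=1, len(hi)=1, max(lo)=21)
Step 3: insert 45 -> lo=[21, 27] hi=[45] -> (len(lo)=2, len(hi)=1, max(lo)=27)
Step 4: insert 2 -> lo=[2, 21] hi=[27, 45] -> (len(lo)=2, len(hi)=2, max(lo)=21)
Step 5: insert 28 -> lo=[2, 21, 27] hi=[28, 45] -> (len(lo)=3, len(hi)=2, max(lo)=27)
Step 6: insert 18 -> lo=[2, 18, 21] hi=[27, 28, 45] -> (len(lo)=3, len(hi)=3, max(lo)=21)
Step 7: insert 1 -> lo=[1, 2, 18, 21] hi=[27, 28, 45] -> (len(lo)=4, len(hi)=3, max(lo)=21)
Step 8: insert 35 -> lo=[1, 2, 18, 21] hi=[27, 28, 35, 45] -> (len(lo)=4, len(hi)=4, max(lo)=21)
Step 9: insert 42 -> lo=[1, 2, 18, 21, 27] hi=[28, 35, 42, 45] -> (len(lo)=5, len(hi)=4, max(lo)=27)
Step 10: insert 48 -> lo=[1, 2, 18, 21, 27] hi=[28, 35, 42, 45, 48] -> (len(lo)=5, len(hi)=5, max(lo)=27)

Answer: (1,0,21) (1,1,21) (2,1,27) (2,2,21) (3,2,27) (3,3,21) (4,3,21) (4,4,21) (5,4,27) (5,5,27)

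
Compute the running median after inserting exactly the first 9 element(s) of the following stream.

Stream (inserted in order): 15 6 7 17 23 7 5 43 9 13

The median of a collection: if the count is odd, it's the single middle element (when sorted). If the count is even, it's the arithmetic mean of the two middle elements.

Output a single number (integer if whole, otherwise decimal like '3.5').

Step 1: insert 15 -> lo=[15] (size 1, max 15) hi=[] (size 0) -> median=15
Step 2: insert 6 -> lo=[6] (size 1, max 6) hi=[15] (size 1, min 15) -> median=10.5
Step 3: insert 7 -> lo=[6, 7] (size 2, max 7) hi=[15] (size 1, min 15) -> median=7
Step 4: insert 17 -> lo=[6, 7] (size 2, max 7) hi=[15, 17] (size 2, min 15) -> median=11
Step 5: insert 23 -> lo=[6, 7, 15] (size 3, max 15) hi=[17, 23] (size 2, min 17) -> median=15
Step 6: insert 7 -> lo=[6, 7, 7] (size 3, max 7) hi=[15, 17, 23] (size 3, min 15) -> median=11
Step 7: insert 5 -> lo=[5, 6, 7, 7] (size 4, max 7) hi=[15, 17, 23] (size 3, min 15) -> median=7
Step 8: insert 43 -> lo=[5, 6, 7, 7] (size 4, max 7) hi=[15, 17, 23, 43] (size 4, min 15) -> median=11
Step 9: insert 9 -> lo=[5, 6, 7, 7, 9] (size 5, max 9) hi=[15, 17, 23, 43] (size 4, min 15) -> median=9

Answer: 9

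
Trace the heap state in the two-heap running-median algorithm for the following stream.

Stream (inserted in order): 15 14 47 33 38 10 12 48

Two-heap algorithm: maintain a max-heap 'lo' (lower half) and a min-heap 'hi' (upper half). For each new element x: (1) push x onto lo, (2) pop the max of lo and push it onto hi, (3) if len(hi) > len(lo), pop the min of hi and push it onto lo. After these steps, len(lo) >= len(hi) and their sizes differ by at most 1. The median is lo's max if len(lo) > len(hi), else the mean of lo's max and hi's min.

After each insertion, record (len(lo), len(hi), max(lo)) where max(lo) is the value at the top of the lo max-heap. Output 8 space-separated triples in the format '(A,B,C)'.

Answer: (1,0,15) (1,1,14) (2,1,15) (2,2,15) (3,2,33) (3,3,15) (4,3,15) (4,4,15)

Derivation:
Step 1: insert 15 -> lo=[15] hi=[] -> (len(lo)=1, len(hi)=0, max(lo)=15)
Step 2: insert 14 -> lo=[14] hi=[15] -> (len(lo)=1, len(hi)=1, max(lo)=14)
Step 3: insert 47 -> lo=[14, 15] hi=[47] -> (len(lo)=2, len(hi)=1, max(lo)=15)
Step 4: insert 33 -> lo=[14, 15] hi=[33, 47] -> (len(lo)=2, len(hi)=2, max(lo)=15)
Step 5: insert 38 -> lo=[14, 15, 33] hi=[38, 47] -> (len(lo)=3, len(hi)=2, max(lo)=33)
Step 6: insert 10 -> lo=[10, 14, 15] hi=[33, 38, 47] -> (len(lo)=3, len(hi)=3, max(lo)=15)
Step 7: insert 12 -> lo=[10, 12, 14, 15] hi=[33, 38, 47] -> (len(lo)=4, len(hi)=3, max(lo)=15)
Step 8: insert 48 -> lo=[10, 12, 14, 15] hi=[33, 38, 47, 48] -> (len(lo)=4, len(hi)=4, max(lo)=15)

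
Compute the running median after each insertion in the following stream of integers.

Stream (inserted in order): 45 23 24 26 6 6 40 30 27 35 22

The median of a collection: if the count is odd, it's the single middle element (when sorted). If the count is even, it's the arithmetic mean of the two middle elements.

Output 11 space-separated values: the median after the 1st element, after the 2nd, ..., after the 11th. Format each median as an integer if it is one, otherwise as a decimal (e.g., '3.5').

Step 1: insert 45 -> lo=[45] (size 1, max 45) hi=[] (size 0) -> median=45
Step 2: insert 23 -> lo=[23] (size 1, max 23) hi=[45] (size 1, min 45) -> median=34
Step 3: insert 24 -> lo=[23, 24] (size 2, max 24) hi=[45] (size 1, min 45) -> median=24
Step 4: insert 26 -> lo=[23, 24] (size 2, max 24) hi=[26, 45] (size 2, min 26) -> median=25
Step 5: insert 6 -> lo=[6, 23, 24] (size 3, max 24) hi=[26, 45] (size 2, min 26) -> median=24
Step 6: insert 6 -> lo=[6, 6, 23] (size 3, max 23) hi=[24, 26, 45] (size 3, min 24) -> median=23.5
Step 7: insert 40 -> lo=[6, 6, 23, 24] (size 4, max 24) hi=[26, 40, 45] (size 3, min 26) -> median=24
Step 8: insert 30 -> lo=[6, 6, 23, 24] (size 4, max 24) hi=[26, 30, 40, 45] (size 4, min 26) -> median=25
Step 9: insert 27 -> lo=[6, 6, 23, 24, 26] (size 5, max 26) hi=[27, 30, 40, 45] (size 4, min 27) -> median=26
Step 10: insert 35 -> lo=[6, 6, 23, 24, 26] (size 5, max 26) hi=[27, 30, 35, 40, 45] (size 5, min 27) -> median=26.5
Step 11: insert 22 -> lo=[6, 6, 22, 23, 24, 26] (size 6, max 26) hi=[27, 30, 35, 40, 45] (size 5, min 27) -> median=26

Answer: 45 34 24 25 24 23.5 24 25 26 26.5 26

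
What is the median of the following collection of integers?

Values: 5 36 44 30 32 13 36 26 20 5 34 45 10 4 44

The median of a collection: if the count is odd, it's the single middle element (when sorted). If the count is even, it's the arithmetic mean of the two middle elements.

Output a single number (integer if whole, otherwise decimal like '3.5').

Step 1: insert 5 -> lo=[5] (size 1, max 5) hi=[] (size 0) -> median=5
Step 2: insert 36 -> lo=[5] (size 1, max 5) hi=[36] (size 1, min 36) -> median=20.5
Step 3: insert 44 -> lo=[5, 36] (size 2, max 36) hi=[44] (size 1, min 44) -> median=36
Step 4: insert 30 -> lo=[5, 30] (size 2, max 30) hi=[36, 44] (size 2, min 36) -> median=33
Step 5: insert 32 -> lo=[5, 30, 32] (size 3, max 32) hi=[36, 44] (size 2, min 36) -> median=32
Step 6: insert 13 -> lo=[5, 13, 30] (size 3, max 30) hi=[32, 36, 44] (size 3, min 32) -> median=31
Step 7: insert 36 -> lo=[5, 13, 30, 32] (size 4, max 32) hi=[36, 36, 44] (size 3, min 36) -> median=32
Step 8: insert 26 -> lo=[5, 13, 26, 30] (size 4, max 30) hi=[32, 36, 36, 44] (size 4, min 32) -> median=31
Step 9: insert 20 -> lo=[5, 13, 20, 26, 30] (size 5, max 30) hi=[32, 36, 36, 44] (size 4, min 32) -> median=30
Step 10: insert 5 -> lo=[5, 5, 13, 20, 26] (size 5, max 26) hi=[30, 32, 36, 36, 44] (size 5, min 30) -> median=28
Step 11: insert 34 -> lo=[5, 5, 13, 20, 26, 30] (size 6, max 30) hi=[32, 34, 36, 36, 44] (size 5, min 32) -> median=30
Step 12: insert 45 -> lo=[5, 5, 13, 20, 26, 30] (size 6, max 30) hi=[32, 34, 36, 36, 44, 45] (size 6, min 32) -> median=31
Step 13: insert 10 -> lo=[5, 5, 10, 13, 20, 26, 30] (size 7, max 30) hi=[32, 34, 36, 36, 44, 45] (size 6, min 32) -> median=30
Step 14: insert 4 -> lo=[4, 5, 5, 10, 13, 20, 26] (size 7, max 26) hi=[30, 32, 34, 36, 36, 44, 45] (size 7, min 30) -> median=28
Step 15: insert 44 -> lo=[4, 5, 5, 10, 13, 20, 26, 30] (size 8, max 30) hi=[32, 34, 36, 36, 44, 44, 45] (size 7, min 32) -> median=30

Answer: 30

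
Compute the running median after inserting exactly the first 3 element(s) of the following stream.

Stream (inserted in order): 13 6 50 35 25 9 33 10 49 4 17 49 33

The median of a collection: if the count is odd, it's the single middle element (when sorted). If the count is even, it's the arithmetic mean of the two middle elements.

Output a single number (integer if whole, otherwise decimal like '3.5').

Step 1: insert 13 -> lo=[13] (size 1, max 13) hi=[] (size 0) -> median=13
Step 2: insert 6 -> lo=[6] (size 1, max 6) hi=[13] (size 1, min 13) -> median=9.5
Step 3: insert 50 -> lo=[6, 13] (size 2, max 13) hi=[50] (size 1, min 50) -> median=13

Answer: 13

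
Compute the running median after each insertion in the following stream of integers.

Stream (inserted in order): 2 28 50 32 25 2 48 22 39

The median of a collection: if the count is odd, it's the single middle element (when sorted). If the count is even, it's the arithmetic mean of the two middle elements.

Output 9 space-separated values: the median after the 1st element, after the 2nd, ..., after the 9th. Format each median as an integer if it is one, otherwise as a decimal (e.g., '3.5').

Answer: 2 15 28 30 28 26.5 28 26.5 28

Derivation:
Step 1: insert 2 -> lo=[2] (size 1, max 2) hi=[] (size 0) -> median=2
Step 2: insert 28 -> lo=[2] (size 1, max 2) hi=[28] (size 1, min 28) -> median=15
Step 3: insert 50 -> lo=[2, 28] (size 2, max 28) hi=[50] (size 1, min 50) -> median=28
Step 4: insert 32 -> lo=[2, 28] (size 2, max 28) hi=[32, 50] (size 2, min 32) -> median=30
Step 5: insert 25 -> lo=[2, 25, 28] (size 3, max 28) hi=[32, 50] (size 2, min 32) -> median=28
Step 6: insert 2 -> lo=[2, 2, 25] (size 3, max 25) hi=[28, 32, 50] (size 3, min 28) -> median=26.5
Step 7: insert 48 -> lo=[2, 2, 25, 28] (size 4, max 28) hi=[32, 48, 50] (size 3, min 32) -> median=28
Step 8: insert 22 -> lo=[2, 2, 22, 25] (size 4, max 25) hi=[28, 32, 48, 50] (size 4, min 28) -> median=26.5
Step 9: insert 39 -> lo=[2, 2, 22, 25, 28] (size 5, max 28) hi=[32, 39, 48, 50] (size 4, min 32) -> median=28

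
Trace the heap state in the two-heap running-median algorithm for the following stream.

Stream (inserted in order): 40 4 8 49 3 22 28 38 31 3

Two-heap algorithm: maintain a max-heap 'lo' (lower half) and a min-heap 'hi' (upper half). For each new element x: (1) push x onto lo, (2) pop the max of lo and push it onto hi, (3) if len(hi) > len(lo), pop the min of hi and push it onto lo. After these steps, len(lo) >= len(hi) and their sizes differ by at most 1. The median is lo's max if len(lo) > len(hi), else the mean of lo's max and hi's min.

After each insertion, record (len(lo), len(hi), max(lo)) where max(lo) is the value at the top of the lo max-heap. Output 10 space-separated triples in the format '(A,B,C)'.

Answer: (1,0,40) (1,1,4) (2,1,8) (2,2,8) (3,2,8) (3,3,8) (4,3,22) (4,4,22) (5,4,28) (5,5,22)

Derivation:
Step 1: insert 40 -> lo=[40] hi=[] -> (len(lo)=1, len(hi)=0, max(lo)=40)
Step 2: insert 4 -> lo=[4] hi=[40] -> (len(lo)=1, len(hi)=1, max(lo)=4)
Step 3: insert 8 -> lo=[4, 8] hi=[40] -> (len(lo)=2, len(hi)=1, max(lo)=8)
Step 4: insert 49 -> lo=[4, 8] hi=[40, 49] -> (len(lo)=2, len(hi)=2, max(lo)=8)
Step 5: insert 3 -> lo=[3, 4, 8] hi=[40, 49] -> (len(lo)=3, len(hi)=2, max(lo)=8)
Step 6: insert 22 -> lo=[3, 4, 8] hi=[22, 40, 49] -> (len(lo)=3, len(hi)=3, max(lo)=8)
Step 7: insert 28 -> lo=[3, 4, 8, 22] hi=[28, 40, 49] -> (len(lo)=4, len(hi)=3, max(lo)=22)
Step 8: insert 38 -> lo=[3, 4, 8, 22] hi=[28, 38, 40, 49] -> (len(lo)=4, len(hi)=4, max(lo)=22)
Step 9: insert 31 -> lo=[3, 4, 8, 22, 28] hi=[31, 38, 40, 49] -> (len(lo)=5, len(hi)=4, max(lo)=28)
Step 10: insert 3 -> lo=[3, 3, 4, 8, 22] hi=[28, 31, 38, 40, 49] -> (len(lo)=5, len(hi)=5, max(lo)=22)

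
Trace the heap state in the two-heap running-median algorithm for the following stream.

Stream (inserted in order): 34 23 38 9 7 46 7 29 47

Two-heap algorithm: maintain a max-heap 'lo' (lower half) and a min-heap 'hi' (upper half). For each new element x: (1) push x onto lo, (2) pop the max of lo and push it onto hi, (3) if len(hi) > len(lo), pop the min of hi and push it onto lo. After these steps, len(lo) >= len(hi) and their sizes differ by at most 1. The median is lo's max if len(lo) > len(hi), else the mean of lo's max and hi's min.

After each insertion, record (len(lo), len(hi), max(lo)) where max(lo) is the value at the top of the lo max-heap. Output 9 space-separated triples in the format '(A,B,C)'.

Answer: (1,0,34) (1,1,23) (2,1,34) (2,2,23) (3,2,23) (3,3,23) (4,3,23) (4,4,23) (5,4,29)

Derivation:
Step 1: insert 34 -> lo=[34] hi=[] -> (len(lo)=1, len(hi)=0, max(lo)=34)
Step 2: insert 23 -> lo=[23] hi=[34] -> (len(lo)=1, len(hi)=1, max(lo)=23)
Step 3: insert 38 -> lo=[23, 34] hi=[38] -> (len(lo)=2, len(hi)=1, max(lo)=34)
Step 4: insert 9 -> lo=[9, 23] hi=[34, 38] -> (len(lo)=2, len(hi)=2, max(lo)=23)
Step 5: insert 7 -> lo=[7, 9, 23] hi=[34, 38] -> (len(lo)=3, len(hi)=2, max(lo)=23)
Step 6: insert 46 -> lo=[7, 9, 23] hi=[34, 38, 46] -> (len(lo)=3, len(hi)=3, max(lo)=23)
Step 7: insert 7 -> lo=[7, 7, 9, 23] hi=[34, 38, 46] -> (len(lo)=4, len(hi)=3, max(lo)=23)
Step 8: insert 29 -> lo=[7, 7, 9, 23] hi=[29, 34, 38, 46] -> (len(lo)=4, len(hi)=4, max(lo)=23)
Step 9: insert 47 -> lo=[7, 7, 9, 23, 29] hi=[34, 38, 46, 47] -> (len(lo)=5, len(hi)=4, max(lo)=29)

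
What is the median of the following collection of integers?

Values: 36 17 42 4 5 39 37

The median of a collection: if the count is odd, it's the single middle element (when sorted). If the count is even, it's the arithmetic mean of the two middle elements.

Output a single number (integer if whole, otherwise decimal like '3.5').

Answer: 36

Derivation:
Step 1: insert 36 -> lo=[36] (size 1, max 36) hi=[] (size 0) -> median=36
Step 2: insert 17 -> lo=[17] (size 1, max 17) hi=[36] (size 1, min 36) -> median=26.5
Step 3: insert 42 -> lo=[17, 36] (size 2, max 36) hi=[42] (size 1, min 42) -> median=36
Step 4: insert 4 -> lo=[4, 17] (size 2, max 17) hi=[36, 42] (size 2, min 36) -> median=26.5
Step 5: insert 5 -> lo=[4, 5, 17] (size 3, max 17) hi=[36, 42] (size 2, min 36) -> median=17
Step 6: insert 39 -> lo=[4, 5, 17] (size 3, max 17) hi=[36, 39, 42] (size 3, min 36) -> median=26.5
Step 7: insert 37 -> lo=[4, 5, 17, 36] (size 4, max 36) hi=[37, 39, 42] (size 3, min 37) -> median=36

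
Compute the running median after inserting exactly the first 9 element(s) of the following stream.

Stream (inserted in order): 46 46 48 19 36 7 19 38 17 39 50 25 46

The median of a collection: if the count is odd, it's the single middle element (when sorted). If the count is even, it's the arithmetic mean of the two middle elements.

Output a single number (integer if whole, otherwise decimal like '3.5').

Answer: 36

Derivation:
Step 1: insert 46 -> lo=[46] (size 1, max 46) hi=[] (size 0) -> median=46
Step 2: insert 46 -> lo=[46] (size 1, max 46) hi=[46] (size 1, min 46) -> median=46
Step 3: insert 48 -> lo=[46, 46] (size 2, max 46) hi=[48] (size 1, min 48) -> median=46
Step 4: insert 19 -> lo=[19, 46] (size 2, max 46) hi=[46, 48] (size 2, min 46) -> median=46
Step 5: insert 36 -> lo=[19, 36, 46] (size 3, max 46) hi=[46, 48] (size 2, min 46) -> median=46
Step 6: insert 7 -> lo=[7, 19, 36] (size 3, max 36) hi=[46, 46, 48] (size 3, min 46) -> median=41
Step 7: insert 19 -> lo=[7, 19, 19, 36] (size 4, max 36) hi=[46, 46, 48] (size 3, min 46) -> median=36
Step 8: insert 38 -> lo=[7, 19, 19, 36] (size 4, max 36) hi=[38, 46, 46, 48] (size 4, min 38) -> median=37
Step 9: insert 17 -> lo=[7, 17, 19, 19, 36] (size 5, max 36) hi=[38, 46, 46, 48] (size 4, min 38) -> median=36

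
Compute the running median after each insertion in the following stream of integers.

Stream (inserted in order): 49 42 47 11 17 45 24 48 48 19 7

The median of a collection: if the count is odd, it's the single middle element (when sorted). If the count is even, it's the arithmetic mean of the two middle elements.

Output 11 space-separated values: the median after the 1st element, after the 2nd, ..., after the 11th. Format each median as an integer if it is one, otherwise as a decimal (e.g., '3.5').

Answer: 49 45.5 47 44.5 42 43.5 42 43.5 45 43.5 42

Derivation:
Step 1: insert 49 -> lo=[49] (size 1, max 49) hi=[] (size 0) -> median=49
Step 2: insert 42 -> lo=[42] (size 1, max 42) hi=[49] (size 1, min 49) -> median=45.5
Step 3: insert 47 -> lo=[42, 47] (size 2, max 47) hi=[49] (size 1, min 49) -> median=47
Step 4: insert 11 -> lo=[11, 42] (size 2, max 42) hi=[47, 49] (size 2, min 47) -> median=44.5
Step 5: insert 17 -> lo=[11, 17, 42] (size 3, max 42) hi=[47, 49] (size 2, min 47) -> median=42
Step 6: insert 45 -> lo=[11, 17, 42] (size 3, max 42) hi=[45, 47, 49] (size 3, min 45) -> median=43.5
Step 7: insert 24 -> lo=[11, 17, 24, 42] (size 4, max 42) hi=[45, 47, 49] (size 3, min 45) -> median=42
Step 8: insert 48 -> lo=[11, 17, 24, 42] (size 4, max 42) hi=[45, 47, 48, 49] (size 4, min 45) -> median=43.5
Step 9: insert 48 -> lo=[11, 17, 24, 42, 45] (size 5, max 45) hi=[47, 48, 48, 49] (size 4, min 47) -> median=45
Step 10: insert 19 -> lo=[11, 17, 19, 24, 42] (size 5, max 42) hi=[45, 47, 48, 48, 49] (size 5, min 45) -> median=43.5
Step 11: insert 7 -> lo=[7, 11, 17, 19, 24, 42] (size 6, max 42) hi=[45, 47, 48, 48, 49] (size 5, min 45) -> median=42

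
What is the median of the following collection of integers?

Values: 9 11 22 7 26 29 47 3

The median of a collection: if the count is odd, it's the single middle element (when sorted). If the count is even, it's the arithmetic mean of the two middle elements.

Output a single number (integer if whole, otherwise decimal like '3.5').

Answer: 16.5

Derivation:
Step 1: insert 9 -> lo=[9] (size 1, max 9) hi=[] (size 0) -> median=9
Step 2: insert 11 -> lo=[9] (size 1, max 9) hi=[11] (size 1, min 11) -> median=10
Step 3: insert 22 -> lo=[9, 11] (size 2, max 11) hi=[22] (size 1, min 22) -> median=11
Step 4: insert 7 -> lo=[7, 9] (size 2, max 9) hi=[11, 22] (size 2, min 11) -> median=10
Step 5: insert 26 -> lo=[7, 9, 11] (size 3, max 11) hi=[22, 26] (size 2, min 22) -> median=11
Step 6: insert 29 -> lo=[7, 9, 11] (size 3, max 11) hi=[22, 26, 29] (size 3, min 22) -> median=16.5
Step 7: insert 47 -> lo=[7, 9, 11, 22] (size 4, max 22) hi=[26, 29, 47] (size 3, min 26) -> median=22
Step 8: insert 3 -> lo=[3, 7, 9, 11] (size 4, max 11) hi=[22, 26, 29, 47] (size 4, min 22) -> median=16.5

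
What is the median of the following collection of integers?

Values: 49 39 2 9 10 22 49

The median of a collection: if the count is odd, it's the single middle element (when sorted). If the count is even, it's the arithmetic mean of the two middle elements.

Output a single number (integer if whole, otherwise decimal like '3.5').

Answer: 22

Derivation:
Step 1: insert 49 -> lo=[49] (size 1, max 49) hi=[] (size 0) -> median=49
Step 2: insert 39 -> lo=[39] (size 1, max 39) hi=[49] (size 1, min 49) -> median=44
Step 3: insert 2 -> lo=[2, 39] (size 2, max 39) hi=[49] (size 1, min 49) -> median=39
Step 4: insert 9 -> lo=[2, 9] (size 2, max 9) hi=[39, 49] (size 2, min 39) -> median=24
Step 5: insert 10 -> lo=[2, 9, 10] (size 3, max 10) hi=[39, 49] (size 2, min 39) -> median=10
Step 6: insert 22 -> lo=[2, 9, 10] (size 3, max 10) hi=[22, 39, 49] (size 3, min 22) -> median=16
Step 7: insert 49 -> lo=[2, 9, 10, 22] (size 4, max 22) hi=[39, 49, 49] (size 3, min 39) -> median=22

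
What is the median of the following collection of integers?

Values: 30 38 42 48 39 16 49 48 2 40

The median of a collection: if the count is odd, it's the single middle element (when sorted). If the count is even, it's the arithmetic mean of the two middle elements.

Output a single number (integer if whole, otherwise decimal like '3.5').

Answer: 39.5

Derivation:
Step 1: insert 30 -> lo=[30] (size 1, max 30) hi=[] (size 0) -> median=30
Step 2: insert 38 -> lo=[30] (size 1, max 30) hi=[38] (size 1, min 38) -> median=34
Step 3: insert 42 -> lo=[30, 38] (size 2, max 38) hi=[42] (size 1, min 42) -> median=38
Step 4: insert 48 -> lo=[30, 38] (size 2, max 38) hi=[42, 48] (size 2, min 42) -> median=40
Step 5: insert 39 -> lo=[30, 38, 39] (size 3, max 39) hi=[42, 48] (size 2, min 42) -> median=39
Step 6: insert 16 -> lo=[16, 30, 38] (size 3, max 38) hi=[39, 42, 48] (size 3, min 39) -> median=38.5
Step 7: insert 49 -> lo=[16, 30, 38, 39] (size 4, max 39) hi=[42, 48, 49] (size 3, min 42) -> median=39
Step 8: insert 48 -> lo=[16, 30, 38, 39] (size 4, max 39) hi=[42, 48, 48, 49] (size 4, min 42) -> median=40.5
Step 9: insert 2 -> lo=[2, 16, 30, 38, 39] (size 5, max 39) hi=[42, 48, 48, 49] (size 4, min 42) -> median=39
Step 10: insert 40 -> lo=[2, 16, 30, 38, 39] (size 5, max 39) hi=[40, 42, 48, 48, 49] (size 5, min 40) -> median=39.5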